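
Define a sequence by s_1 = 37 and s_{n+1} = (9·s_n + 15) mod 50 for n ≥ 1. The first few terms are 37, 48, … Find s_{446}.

s_1 = 37, s_2 = 48, s_3 = 47, s_4 = 38, s_5 = 7, s_6 = 28, s_7 = 17, s_8 = 18, s_9 = 27, s_{10} = 8, s_{11} = 37.
The sequence repeats with period 10.
(446 - 1) mod 10 = 5, so s_{446} = s_6 = 28.

28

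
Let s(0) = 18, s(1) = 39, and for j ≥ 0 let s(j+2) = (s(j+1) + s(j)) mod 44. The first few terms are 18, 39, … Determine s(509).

21

We have s(0) = 18, s(1) = 39, s(2) = 13, s(3) = 8, s(4) = 21, s(5) = 29, s(6) = 6, s(7) = 35, s(8) = 41, s(9) = 32, s(10) = 29, s(11) = 17, s(12) = 2, s(13) = 19, s(14) = 21, s(15) = 40, s(16) = 17, s(17) = 13, s(18) = 30, s(19) = 43, s(20) = 29, s(21) = 28, s(22) = 13, s(23) = 41, s(24) = 10, s(25) = 7, s(26) = 17, s(27) = 24, s(28) = 41, s(29) = 21, s(30) = 18, s(31) = 39.
The sequence repeats with period 30.
(509 - 0) mod 30 = 29, so s(509) = s(29) = 21.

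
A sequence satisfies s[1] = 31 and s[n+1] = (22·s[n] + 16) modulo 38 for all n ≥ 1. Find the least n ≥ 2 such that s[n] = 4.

16

Computing terms: s[1] = 31; s[2] = 14; s[3] = 20; s[4] = 0; s[5] = 16; s[6] = 26; s[7] = 18; s[8] = 32; s[9] = 36; s[10] = 10; s[11] = 8; s[12] = 2; s[13] = 22; s[14] = 6; s[15] = 34; s[16] = 4; s[17] = 28; s[18] = 24; s[19] = 12; s[20] = 14.
Since s[20] = s[2] = 14, the sequence is eventually periodic: after a pre-period of length 1 it cycles with period 18.
The value 4 first appears (with n ≥ 2) at s[16].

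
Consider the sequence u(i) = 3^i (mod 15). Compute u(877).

3

u(1) = 3, u(2) = 9, u(3) = 12, u(4) = 6, u(5) = 3.
Since u(5) = u(1) = 3, the sequence is periodic with period 4.
So u(877) = u(1 + ((877-1) mod 4)) = u(1) = 3.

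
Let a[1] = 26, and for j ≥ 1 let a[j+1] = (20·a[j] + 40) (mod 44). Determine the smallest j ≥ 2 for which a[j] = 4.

6

Listing terms: a[1] = 26; a[2] = 32; a[3] = 20; a[4] = 0; a[5] = 40; a[6] = 4; a[7] = 32.
Since a[7] = a[2] = 32, the sequence is eventually periodic: after a pre-period of length 1 it cycles with period 5.
The value 4 first appears (with j ≥ 2) at a[6].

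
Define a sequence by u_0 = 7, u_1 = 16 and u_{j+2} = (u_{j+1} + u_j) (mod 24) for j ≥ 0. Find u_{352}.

u_0 = 7, u_1 = 16, u_2 = 23, u_3 = 15, u_4 = 14, u_5 = 5, u_6 = 19, u_7 = 0, u_8 = 19, u_9 = 19, u_{10} = 14, u_{11} = 9, u_{12} = 23, u_{13} = 8, u_{14} = 7, u_{15} = 15, u_{16} = 22, u_{17} = 13, u_{18} = 11, u_{19} = 0, u_{20} = 11, u_{21} = 11, u_{22} = 22, u_{23} = 9, u_{24} = 7, u_{25} = 16.
Since (u_{24}, u_{25}) = (u_0, u_1) = (7, 16) (two consecutive terms determine the rest), the sequence is periodic with period 24.
(352 - 0) mod 24 = 16, so u_{352} = u_{16} = 22.

22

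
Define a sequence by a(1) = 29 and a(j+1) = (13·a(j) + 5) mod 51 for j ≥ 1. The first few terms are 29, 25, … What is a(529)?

29

We have a(1) = 29, a(2) = 25, a(3) = 24, a(4) = 11, a(5) = 46, a(6) = 42, a(7) = 41, a(8) = 28, a(9) = 12, a(10) = 8, a(11) = 7, a(12) = 45, a(13) = 29.
The sequence repeats with period 12.
So a(529) = a(1 + ((529-1) mod 12)) = a(1) = 29.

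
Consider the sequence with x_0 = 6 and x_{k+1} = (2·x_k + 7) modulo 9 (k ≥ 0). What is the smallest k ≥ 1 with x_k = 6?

We have x_0 = 6, x_1 = 1, x_2 = 0, x_3 = 7, x_4 = 3, x_5 = 4, x_6 = 6.
The sequence repeats with period 6.
The value 6 next appears (with k ≥ 1) at x_6.

6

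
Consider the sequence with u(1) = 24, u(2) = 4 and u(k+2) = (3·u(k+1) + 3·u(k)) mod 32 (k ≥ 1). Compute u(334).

8

u(1) = 24, u(2) = 4, u(3) = 20, u(4) = 8, u(5) = 20, u(6) = 20, u(7) = 24, u(8) = 4.
The sequence repeats with period 6.
So u(334) = u(1 + ((334-1) mod 6)) = u(4) = 8.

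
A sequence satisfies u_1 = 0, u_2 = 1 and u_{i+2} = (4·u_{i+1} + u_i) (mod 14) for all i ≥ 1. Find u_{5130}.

u_1 = 0, u_2 = 1, u_3 = 4, u_4 = 3, u_5 = 2, u_6 = 11, u_7 = 4, u_8 = 13, u_9 = 0, u_{10} = 13, u_{11} = 10, u_{12} = 11, u_{13} = 12, u_{14} = 3, u_{15} = 10, u_{16} = 1, u_{17} = 0, u_{18} = 1.
Since (u_{17}, u_{18}) = (u_1, u_2) = (0, 1) (two consecutive terms determine the rest), the sequence is periodic with period 16.
So u_{5130} = u_{1 + ((5130-1) mod 16)} = u_{10} = 13.

13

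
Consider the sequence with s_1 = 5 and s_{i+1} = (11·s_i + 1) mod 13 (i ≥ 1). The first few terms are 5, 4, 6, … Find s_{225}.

Listing terms: s_1 = 5, s_2 = 4, s_3 = 6, s_4 = 2, s_5 = 10, s_6 = 7, s_7 = 0, s_8 = 1, s_9 = 12, s_{10} = 3, s_{11} = 8, s_{12} = 11, s_{13} = 5.
Since s_{13} = s_1 = 5, the sequence is periodic with period 12.
So s_{225} = s_{1 + ((225-1) mod 12)} = s_9 = 12.

12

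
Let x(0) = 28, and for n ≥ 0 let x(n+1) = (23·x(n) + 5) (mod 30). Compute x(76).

28

Computing terms: x(0) = 28; x(1) = 19; x(2) = 22; x(3) = 1; x(4) = 28.
Since x(4) = x(0) = 28, the sequence is periodic with period 4.
(76 - 0) mod 4 = 0, so x(76) = x(0) = 28.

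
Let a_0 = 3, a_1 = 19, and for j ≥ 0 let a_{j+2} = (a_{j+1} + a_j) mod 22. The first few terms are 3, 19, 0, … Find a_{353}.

a_0 = 3,  a_1 = 19,  a_2 = 0,  a_3 = 19,  a_4 = 19,  a_5 = 16,  a_6 = 13,  a_7 = 7,  a_8 = 20,  a_9 = 5,  a_{10} = 3,  a_{11} = 8,  a_{12} = 11,  a_{13} = 19,  a_{14} = 8,  a_{15} = 5,  a_{16} = 13,  a_{17} = 18,  a_{18} = 9,  a_{19} = 5,  a_{20} = 14,  a_{21} = 19,  a_{22} = 11,  a_{23} = 8,  a_{24} = 19,  a_{25} = 5,  a_{26} = 2,  a_{27} = 7,  a_{28} = 9,  a_{29} = 16,  a_{30} = 3,  a_{31} = 19.
Since (a_{30}, a_{31}) = (a_0, a_1) = (3, 19) (two consecutive terms determine the rest), the sequence is periodic with period 30.
(353 - 0) mod 30 = 23, so a_{353} = a_{23} = 8.

8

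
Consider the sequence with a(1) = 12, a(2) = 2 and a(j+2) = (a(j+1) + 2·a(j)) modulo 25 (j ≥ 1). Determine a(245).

7

Listing terms: a(1) = 12,  a(2) = 2,  a(3) = 1,  a(4) = 5,  a(5) = 7,  a(6) = 17,  a(7) = 6,  a(8) = 15,  a(9) = 2,  a(10) = 7,  a(11) = 11,  a(12) = 0,  a(13) = 22,  a(14) = 22,  a(15) = 16,  a(16) = 10,  a(17) = 17,  a(18) = 12,  a(19) = 21,  a(20) = 20,  a(21) = 12,  a(22) = 2.
Since (a(21), a(22)) = (a(1), a(2)) = (12, 2) (two consecutive terms determine the rest), the sequence is periodic with period 20.
(245 - 1) mod 20 = 4, so a(245) = a(5) = 7.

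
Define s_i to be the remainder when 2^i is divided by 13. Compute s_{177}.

5

Listing terms: s_0 = 1; s_1 = 2; s_2 = 4; s_3 = 8; s_4 = 3; s_5 = 6; s_6 = 12; s_7 = 11; s_8 = 9; s_9 = 5; s_{10} = 10; s_{11} = 7; s_{12} = 1.
Since s_{12} = s_0 = 1, the sequence is periodic with period 12.
So s_{177} = s_{0 + ((177-0) mod 12)} = s_9 = 5.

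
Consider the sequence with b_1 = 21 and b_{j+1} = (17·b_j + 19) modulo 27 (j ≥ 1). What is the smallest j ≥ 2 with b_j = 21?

Listing terms: b_1 = 21,  b_2 = 25,  b_3 = 12,  b_4 = 7,  b_5 = 3,  b_6 = 16,  b_7 = 21.
Since b_7 = b_1 = 21, the sequence is periodic with period 6.
The value 21 next appears (with j ≥ 2) at b_7.

7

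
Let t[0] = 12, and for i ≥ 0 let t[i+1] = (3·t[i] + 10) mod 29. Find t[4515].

25

Listing terms: t[0] = 12,  t[1] = 17,  t[2] = 3,  t[3] = 19,  t[4] = 9,  t[5] = 8,  t[6] = 5,  t[7] = 25,  t[8] = 27,  t[9] = 4,  t[10] = 22,  t[11] = 18,  t[12] = 6,  t[13] = 28,  t[14] = 7,  t[15] = 2,  t[16] = 16,  t[17] = 0,  t[18] = 10,  t[19] = 11,  t[20] = 14,  t[21] = 23,  t[22] = 21,  t[23] = 15,  t[24] = 26,  t[25] = 1,  t[26] = 13,  t[27] = 20,  t[28] = 12.
The sequence repeats with period 28.
(4515 - 0) mod 28 = 7, so t[4515] = t[7] = 25.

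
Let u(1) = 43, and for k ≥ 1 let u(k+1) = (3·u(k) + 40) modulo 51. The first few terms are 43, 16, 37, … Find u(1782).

40

Computing terms: u(1) = 43,  u(2) = 16,  u(3) = 37,  u(4) = 49,  u(5) = 34,  u(6) = 40,  u(7) = 7,  u(8) = 10,  u(9) = 19,  u(10) = 46,  u(11) = 25,  u(12) = 13,  u(13) = 28,  u(14) = 22,  u(15) = 4,  u(16) = 1,  u(17) = 43.
The sequence repeats with period 16.
(1782 - 1) mod 16 = 5, so u(1782) = u(6) = 40.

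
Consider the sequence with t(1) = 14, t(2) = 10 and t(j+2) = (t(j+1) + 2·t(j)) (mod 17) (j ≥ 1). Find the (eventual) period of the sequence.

We have t(1) = 14; t(2) = 10; t(3) = 4; t(4) = 7; t(5) = 15; t(6) = 12; t(7) = 8; t(8) = 15; t(9) = 14; t(10) = 10.
The sequence repeats with period 8.

8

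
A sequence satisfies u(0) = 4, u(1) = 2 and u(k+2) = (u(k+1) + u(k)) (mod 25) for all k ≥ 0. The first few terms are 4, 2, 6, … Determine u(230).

Computing terms: u(0) = 4,  u(1) = 2,  u(2) = 6,  u(3) = 8,  u(4) = 14,  u(5) = 22,  u(6) = 11,  u(7) = 8,  u(8) = 19,  u(9) = 2,  u(10) = 21,  u(11) = 23,  u(12) = 19,  u(13) = 17,  u(14) = 11,  u(15) = 3,  u(16) = 14,  u(17) = 17,  u(18) = 6,  u(19) = 23,  u(20) = 4,  u(21) = 2.
The sequence repeats with period 20.
So u(230) = u(0 + ((230-0) mod 20)) = u(10) = 21.

21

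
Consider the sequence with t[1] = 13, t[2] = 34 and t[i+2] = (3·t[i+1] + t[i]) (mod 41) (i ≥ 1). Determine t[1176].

t[1] = 13; t[2] = 34; t[3] = 33; t[4] = 10; t[5] = 22; t[6] = 35; t[7] = 4; t[8] = 6; t[9] = 22; t[10] = 31; t[11] = 33; t[12] = 7; t[13] = 13; t[14] = 5; t[15] = 28; t[16] = 7; t[17] = 8; t[18] = 31; t[19] = 19; t[20] = 6; t[21] = 37; t[22] = 35; t[23] = 19; t[24] = 10; t[25] = 8; t[26] = 34; t[27] = 28; t[28] = 36; t[29] = 13; t[30] = 34.
Since (t[29], t[30]) = (t[1], t[2]) = (13, 34) (two consecutive terms determine the rest), the sequence is periodic with period 28.
(1176 - 1) mod 28 = 27, so t[1176] = t[28] = 36.

36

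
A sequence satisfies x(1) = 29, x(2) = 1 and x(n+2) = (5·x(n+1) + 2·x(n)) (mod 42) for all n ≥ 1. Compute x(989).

25

We have x(1) = 29,  x(2) = 1,  x(3) = 21,  x(4) = 23,  x(5) = 31,  x(6) = 33,  x(7) = 17,  x(8) = 25,  x(9) = 33,  x(10) = 5,  x(11) = 7,  x(12) = 3,  x(13) = 29,  x(14) = 25,  x(15) = 15,  x(16) = 41,  x(17) = 25,  x(18) = 39,  x(19) = 35,  x(20) = 1,  x(21) = 33,  x(22) = 41,  x(23) = 19,  x(24) = 9,  x(25) = 41,  x(26) = 13,  x(27) = 21,  x(28) = 5,  x(29) = 25,  x(30) = 9,  x(31) = 11,  x(32) = 31,  x(33) = 9,  x(34) = 23,  x(35) = 7,  x(36) = 39,  x(37) = 41,  x(38) = 31,  x(39) = 27,  x(40) = 29,  x(41) = 31,  x(42) = 3,  x(43) = 35,  x(44) = 13,  x(45) = 9,  x(46) = 29,  x(47) = 37,  x(48) = 33,  x(49) = 29,  x(50) = 1.
The sequence repeats with period 48.
(989 - 1) mod 48 = 28, so x(989) = x(29) = 25.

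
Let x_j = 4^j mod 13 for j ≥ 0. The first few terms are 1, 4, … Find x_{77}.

x_0 = 1; x_1 = 4; x_2 = 3; x_3 = 12; x_4 = 9; x_5 = 10; x_6 = 1.
Since x_6 = x_0 = 1, the sequence is periodic with period 6.
So x_{77} = x_{0 + ((77-0) mod 6)} = x_5 = 10.

10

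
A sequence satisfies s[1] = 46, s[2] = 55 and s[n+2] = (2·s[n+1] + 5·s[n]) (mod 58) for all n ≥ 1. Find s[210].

s[1] = 46; s[2] = 55; s[3] = 50; s[4] = 27; s[5] = 14; s[6] = 47; s[7] = 48; s[8] = 41; s[9] = 32; s[10] = 37; s[11] = 2; s[12] = 15; s[13] = 40; s[14] = 39; s[15] = 46; s[16] = 55.
The sequence repeats with period 14.
(210 - 1) mod 14 = 13, so s[210] = s[14] = 39.

39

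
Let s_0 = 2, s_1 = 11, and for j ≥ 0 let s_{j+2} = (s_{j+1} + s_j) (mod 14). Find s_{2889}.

We have s_0 = 2, s_1 = 11, s_2 = 13, s_3 = 10, s_4 = 9, s_5 = 5, s_6 = 0, s_7 = 5, s_8 = 5, s_9 = 10, s_{10} = 1, s_{11} = 11, s_{12} = 12, s_{13} = 9, s_{14} = 7, s_{15} = 2, s_{16} = 9, s_{17} = 11, s_{18} = 6, s_{19} = 3, s_{20} = 9, s_{21} = 12, s_{22} = 7, s_{23} = 5, s_{24} = 12, s_{25} = 3, s_{26} = 1, s_{27} = 4, s_{28} = 5, s_{29} = 9, s_{30} = 0, s_{31} = 9, s_{32} = 9, s_{33} = 4, s_{34} = 13, s_{35} = 3, s_{36} = 2, s_{37} = 5, s_{38} = 7, s_{39} = 12, s_{40} = 5, s_{41} = 3, s_{42} = 8, s_{43} = 11, s_{44} = 5, s_{45} = 2, s_{46} = 7, s_{47} = 9, s_{48} = 2, s_{49} = 11.
Since (s_{48}, s_{49}) = (s_0, s_1) = (2, 11) (two consecutive terms determine the rest), the sequence is periodic with period 48.
(2889 - 0) mod 48 = 9, so s_{2889} = s_9 = 10.

10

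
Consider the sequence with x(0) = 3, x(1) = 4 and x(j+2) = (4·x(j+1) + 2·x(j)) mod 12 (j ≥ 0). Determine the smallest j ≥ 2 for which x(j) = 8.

4

Listing terms: x(0) = 3, x(1) = 4, x(2) = 10, x(3) = 0, x(4) = 8, x(5) = 8, x(6) = 0, x(7) = 4, x(8) = 4, x(9) = 0, x(10) = 8.
Since (x(9), x(10)) = (x(3), x(4)) = (0, 8) (two consecutive terms determine the rest), the sequence is eventually periodic: after a pre-period of length 3 it cycles with period 6.
The value 8 first appears (with j ≥ 2) at x(4).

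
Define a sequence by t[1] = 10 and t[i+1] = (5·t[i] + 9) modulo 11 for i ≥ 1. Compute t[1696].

10

Computing terms: t[1] = 10; t[2] = 4; t[3] = 7; t[4] = 0; t[5] = 9; t[6] = 10.
Since t[6] = t[1] = 10, the sequence is periodic with period 5.
(1696 - 1) mod 5 = 0, so t[1696] = t[1] = 10.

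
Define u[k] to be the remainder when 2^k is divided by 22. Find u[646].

20

u[1] = 2, u[2] = 4, u[3] = 8, u[4] = 16, u[5] = 10, u[6] = 20, u[7] = 18, u[8] = 14, u[9] = 6, u[10] = 12, u[11] = 2.
Since u[11] = u[1] = 2, the sequence is periodic with period 10.
(646 - 1) mod 10 = 5, so u[646] = u[6] = 20.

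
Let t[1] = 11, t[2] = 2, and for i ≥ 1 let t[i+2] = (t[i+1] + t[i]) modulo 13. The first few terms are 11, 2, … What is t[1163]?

2

t[1] = 11,  t[2] = 2,  t[3] = 0,  t[4] = 2,  t[5] = 2,  t[6] = 4,  t[7] = 6,  t[8] = 10,  t[9] = 3,  t[10] = 0,  t[11] = 3,  t[12] = 3,  t[13] = 6,  t[14] = 9,  t[15] = 2,  t[16] = 11,  t[17] = 0,  t[18] = 11,  t[19] = 11,  t[20] = 9,  t[21] = 7,  t[22] = 3,  t[23] = 10,  t[24] = 0,  t[25] = 10,  t[26] = 10,  t[27] = 7,  t[28] = 4,  t[29] = 11,  t[30] = 2.
Since (t[29], t[30]) = (t[1], t[2]) = (11, 2) (two consecutive terms determine the rest), the sequence is periodic with period 28.
So t[1163] = t[1 + ((1163-1) mod 28)] = t[15] = 2.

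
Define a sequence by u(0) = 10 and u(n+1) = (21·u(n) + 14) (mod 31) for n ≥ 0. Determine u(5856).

Computing terms: u(0) = 10; u(1) = 7; u(2) = 6; u(3) = 16; u(4) = 9; u(5) = 17; u(6) = 30; u(7) = 24; u(8) = 22; u(9) = 11; u(10) = 28; u(11) = 13; u(12) = 8; u(13) = 27; u(14) = 23; u(15) = 1; u(16) = 4; u(17) = 5; u(18) = 26; u(19) = 2; u(20) = 25; u(21) = 12; u(22) = 18; u(23) = 20; u(24) = 0; u(25) = 14; u(26) = 29; u(27) = 3; u(28) = 15; u(29) = 19; u(30) = 10.
The sequence repeats with period 30.
So u(5856) = u(0 + ((5856-0) mod 30)) = u(6) = 30.

30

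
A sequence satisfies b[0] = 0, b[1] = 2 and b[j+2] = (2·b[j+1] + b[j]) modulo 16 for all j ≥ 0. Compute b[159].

We have b[0] = 0,  b[1] = 2,  b[2] = 4,  b[3] = 10,  b[4] = 8,  b[5] = 10,  b[6] = 12,  b[7] = 2,  b[8] = 0,  b[9] = 2.
Since (b[8], b[9]) = (b[0], b[1]) = (0, 2) (two consecutive terms determine the rest), the sequence is periodic with period 8.
(159 - 0) mod 8 = 7, so b[159] = b[7] = 2.

2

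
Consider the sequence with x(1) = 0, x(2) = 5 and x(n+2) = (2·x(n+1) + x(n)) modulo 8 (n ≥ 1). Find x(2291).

Computing terms: x(1) = 0,  x(2) = 5,  x(3) = 2,  x(4) = 1,  x(5) = 4,  x(6) = 1,  x(7) = 6,  x(8) = 5,  x(9) = 0,  x(10) = 5.
The sequence repeats with period 8.
(2291 - 1) mod 8 = 2, so x(2291) = x(3) = 2.

2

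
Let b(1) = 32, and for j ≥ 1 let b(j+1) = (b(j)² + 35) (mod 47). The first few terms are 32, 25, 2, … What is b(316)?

Computing terms: b(1) = 32, b(2) = 25, b(3) = 2, b(4) = 39, b(5) = 5, b(6) = 13, b(7) = 16, b(8) = 9, b(9) = 22, b(10) = 2.
Since b(10) = b(3) = 2, the sequence is eventually periodic: after a pre-period of length 2 it cycles with period 7.
For j ≥ 3, b(j) depends only on (j - 3) mod 7. (316 - 3) mod 7 = 5, so b(316) = b(8) = 9.

9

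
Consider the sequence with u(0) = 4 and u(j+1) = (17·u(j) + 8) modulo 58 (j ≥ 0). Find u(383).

Computing terms: u(0) = 4; u(1) = 18; u(2) = 24; u(3) = 10; u(4) = 4.
The sequence repeats with period 4.
(383 - 0) mod 4 = 3, so u(383) = u(3) = 10.

10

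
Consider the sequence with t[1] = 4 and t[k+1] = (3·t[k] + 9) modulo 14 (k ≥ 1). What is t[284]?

7

Listing terms: t[1] = 4, t[2] = 7, t[3] = 2, t[4] = 1, t[5] = 12, t[6] = 3, t[7] = 4.
Since t[7] = t[1] = 4, the sequence is periodic with period 6.
(284 - 1) mod 6 = 1, so t[284] = t[2] = 7.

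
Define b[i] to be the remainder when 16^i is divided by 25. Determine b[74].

Computing terms: b[0] = 1, b[1] = 16, b[2] = 6, b[3] = 21, b[4] = 11, b[5] = 1.
Since b[5] = b[0] = 1, the sequence is periodic with period 5.
(74 - 0) mod 5 = 4, so b[74] = b[4] = 11.

11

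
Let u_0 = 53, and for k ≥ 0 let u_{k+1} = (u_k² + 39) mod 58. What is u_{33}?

We have u_0 = 53; u_1 = 6; u_2 = 17; u_3 = 38; u_4 = 33; u_5 = 26; u_6 = 19; u_7 = 52; u_8 = 17.
Since u_8 = u_2 = 17, the sequence is eventually periodic: after a pre-period of length 2 it cycles with period 6.
For k ≥ 2, u_k depends only on (k - 2) mod 6. (33 - 2) mod 6 = 1, so u_{33} = u_3 = 38.

38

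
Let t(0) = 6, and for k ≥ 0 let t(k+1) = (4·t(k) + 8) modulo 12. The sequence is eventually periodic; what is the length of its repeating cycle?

3

t(0) = 6; t(1) = 8; t(2) = 4; t(3) = 0; t(4) = 8.
Since t(4) = t(1) = 8, the sequence is eventually periodic: after a pre-period of length 1 it cycles with period 3.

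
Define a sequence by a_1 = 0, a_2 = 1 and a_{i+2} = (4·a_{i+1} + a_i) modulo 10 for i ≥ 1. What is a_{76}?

5

a_1 = 0, a_2 = 1, a_3 = 4, a_4 = 7, a_5 = 2, a_6 = 5, a_7 = 2, a_8 = 3, a_9 = 4, a_{10} = 9, a_{11} = 0, a_{12} = 9, a_{13} = 6, a_{14} = 3, a_{15} = 8, a_{16} = 5, a_{17} = 8, a_{18} = 7, a_{19} = 6, a_{20} = 1, a_{21} = 0, a_{22} = 1.
The sequence repeats with period 20.
(76 - 1) mod 20 = 15, so a_{76} = a_{16} = 5.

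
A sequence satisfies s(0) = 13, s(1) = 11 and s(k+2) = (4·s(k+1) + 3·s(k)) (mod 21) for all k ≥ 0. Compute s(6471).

8

Listing terms: s(0) = 13, s(1) = 11, s(2) = 20, s(3) = 8, s(4) = 8, s(5) = 14, s(6) = 17, s(7) = 5, s(8) = 8, s(9) = 5, s(10) = 2, s(11) = 2, s(12) = 14, s(13) = 20, s(14) = 17, s(15) = 2, s(16) = 17, s(17) = 11, s(18) = 11, s(19) = 14, s(20) = 5, s(21) = 20, s(22) = 11, s(23) = 20.
Since (s(22), s(23)) = (s(1), s(2)) = (11, 20) (two consecutive terms determine the rest), the sequence is eventually periodic: after a pre-period of length 1 it cycles with period 21.
For k ≥ 1, s(k) depends only on (k - 1) mod 21. (6471 - 1) mod 21 = 2, so s(6471) = s(3) = 8.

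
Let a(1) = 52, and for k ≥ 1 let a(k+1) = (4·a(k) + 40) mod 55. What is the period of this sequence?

10

Listing terms: a(1) = 52; a(2) = 28; a(3) = 42; a(4) = 43; a(5) = 47; a(6) = 8; a(7) = 17; a(8) = 53; a(9) = 32; a(10) = 3; a(11) = 52.
The sequence repeats with period 10.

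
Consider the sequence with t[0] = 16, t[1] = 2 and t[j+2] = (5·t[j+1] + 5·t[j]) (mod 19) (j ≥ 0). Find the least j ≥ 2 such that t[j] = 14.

2

We have t[0] = 16,  t[1] = 2,  t[2] = 14,  t[3] = 4,  t[4] = 14,  t[5] = 14,  t[6] = 7,  t[7] = 10,  t[8] = 9,  t[9] = 0,  t[10] = 7,  t[11] = 16,  t[12] = 1,  t[13] = 9,  t[14] = 12,  t[15] = 10,  t[16] = 15,  t[17] = 11,  t[18] = 16,  t[19] = 2.
Since (t[18], t[19]) = (t[0], t[1]) = (16, 2) (two consecutive terms determine the rest), the sequence is periodic with period 18.
The value 14 first appears (with j ≥ 2) at t[2].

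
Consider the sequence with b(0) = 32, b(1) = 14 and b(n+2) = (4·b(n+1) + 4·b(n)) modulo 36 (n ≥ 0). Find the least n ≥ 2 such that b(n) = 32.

Listing terms: b(0) = 32,  b(1) = 14,  b(2) = 4,  b(3) = 0,  b(4) = 16,  b(5) = 28,  b(6) = 32,  b(7) = 24,  b(8) = 8,  b(9) = 20,  b(10) = 4,  b(11) = 24,  b(12) = 4,  b(13) = 4,  b(14) = 32,  b(15) = 0,  b(16) = 20,  b(17) = 8,  b(18) = 4,  b(19) = 12,  b(20) = 28,  b(21) = 16,  b(22) = 32,  b(23) = 12,  b(24) = 32,  b(25) = 32,  b(26) = 4,  b(27) = 0.
Since (b(26), b(27)) = (b(2), b(3)) = (4, 0) (two consecutive terms determine the rest), the sequence is eventually periodic: after a pre-period of length 2 it cycles with period 24.
The value 32 first appears (with n ≥ 2) at b(6).

6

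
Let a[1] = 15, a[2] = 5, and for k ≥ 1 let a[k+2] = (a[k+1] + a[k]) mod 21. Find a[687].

4

We have a[1] = 15,  a[2] = 5,  a[3] = 20,  a[4] = 4,  a[5] = 3,  a[6] = 7,  a[7] = 10,  a[8] = 17,  a[9] = 6,  a[10] = 2,  a[11] = 8,  a[12] = 10,  a[13] = 18,  a[14] = 7,  a[15] = 4,  a[16] = 11,  a[17] = 15,  a[18] = 5.
The sequence repeats with period 16.
So a[687] = a[1 + ((687-1) mod 16)] = a[15] = 4.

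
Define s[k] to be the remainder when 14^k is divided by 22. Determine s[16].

Listing terms: s[1] = 14, s[2] = 20, s[3] = 16, s[4] = 4, s[5] = 12, s[6] = 14.
Since s[6] = s[1] = 14, the sequence is periodic with period 5.
So s[16] = s[1 + ((16-1) mod 5)] = s[1] = 14.

14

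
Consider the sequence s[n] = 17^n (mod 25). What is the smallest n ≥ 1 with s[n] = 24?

Listing terms: s[0] = 1; s[1] = 17; s[2] = 14; s[3] = 13; s[4] = 21; s[5] = 7; s[6] = 19; s[7] = 23; s[8] = 16; s[9] = 22; s[10] = 24; s[11] = 8; s[12] = 11; s[13] = 12; s[14] = 4; s[15] = 18; s[16] = 6; s[17] = 2; s[18] = 9; s[19] = 3; s[20] = 1.
Since s[20] = s[0] = 1, the sequence is periodic with period 20.
The value 24 first appears (with n ≥ 1) at s[10].

10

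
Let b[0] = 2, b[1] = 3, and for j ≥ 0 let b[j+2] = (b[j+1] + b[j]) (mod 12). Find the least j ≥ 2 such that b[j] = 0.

b[0] = 2, b[1] = 3, b[2] = 5, b[3] = 8, b[4] = 1, b[5] = 9, b[6] = 10, b[7] = 7, b[8] = 5, b[9] = 0, b[10] = 5, b[11] = 5, b[12] = 10, b[13] = 3, b[14] = 1, b[15] = 4, b[16] = 5, b[17] = 9, b[18] = 2, b[19] = 11, b[20] = 1, b[21] = 0, b[22] = 1, b[23] = 1, b[24] = 2, b[25] = 3.
Since (b[24], b[25]) = (b[0], b[1]) = (2, 3) (two consecutive terms determine the rest), the sequence is periodic with period 24.
The value 0 first appears (with j ≥ 2) at b[9].

9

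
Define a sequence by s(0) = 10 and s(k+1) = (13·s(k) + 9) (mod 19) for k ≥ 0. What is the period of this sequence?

18

We have s(0) = 10; s(1) = 6; s(2) = 11; s(3) = 0; s(4) = 9; s(5) = 12; s(6) = 13; s(7) = 7; s(8) = 5; s(9) = 17; s(10) = 2; s(11) = 16; s(12) = 8; s(13) = 18; s(14) = 15; s(15) = 14; s(16) = 1; s(17) = 3; s(18) = 10.
The sequence repeats with period 18.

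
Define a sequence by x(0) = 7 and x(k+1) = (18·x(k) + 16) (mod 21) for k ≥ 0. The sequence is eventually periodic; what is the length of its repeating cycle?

Listing terms: x(0) = 7,  x(1) = 16,  x(2) = 10,  x(3) = 7.
The sequence repeats with period 3.

3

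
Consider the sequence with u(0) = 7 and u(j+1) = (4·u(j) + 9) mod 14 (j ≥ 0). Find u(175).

Listing terms: u(0) = 7, u(1) = 9, u(2) = 3, u(3) = 7.
Since u(3) = u(0) = 7, the sequence is periodic with period 3.
So u(175) = u(0 + ((175-0) mod 3)) = u(1) = 9.

9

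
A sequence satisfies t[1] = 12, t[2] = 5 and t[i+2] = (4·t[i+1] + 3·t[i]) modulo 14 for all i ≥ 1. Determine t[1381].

Listing terms: t[1] = 12,  t[2] = 5,  t[3] = 0,  t[4] = 1,  t[5] = 4,  t[6] = 5,  t[7] = 4,  t[8] = 3,  t[9] = 10,  t[10] = 7,  t[11] = 2,  t[12] = 1,  t[13] = 10,  t[14] = 1,  t[15] = 6,  t[16] = 13,  t[17] = 0,  t[18] = 11,  t[19] = 2,  t[20] = 13,  t[21] = 2,  t[22] = 5,  t[23] = 12,  t[24] = 7,  t[25] = 8,  t[26] = 11,  t[27] = 12,  t[28] = 11,  t[29] = 10,  t[30] = 3,  t[31] = 0,  t[32] = 9,  t[33] = 8,  t[34] = 3,  t[35] = 8,  t[36] = 13,  t[37] = 6,  t[38] = 7,  t[39] = 4,  t[40] = 9,  t[41] = 6,  t[42] = 9,  t[43] = 12,  t[44] = 5.
Since (t[43], t[44]) = (t[1], t[2]) = (12, 5) (two consecutive terms determine the rest), the sequence is periodic with period 42.
(1381 - 1) mod 42 = 36, so t[1381] = t[37] = 6.

6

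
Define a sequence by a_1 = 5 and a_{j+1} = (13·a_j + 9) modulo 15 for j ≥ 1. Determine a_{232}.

Computing terms: a_1 = 5; a_2 = 14; a_3 = 11; a_4 = 2; a_5 = 5.
Since a_5 = a_1 = 5, the sequence is periodic with period 4.
(232 - 1) mod 4 = 3, so a_{232} = a_4 = 2.

2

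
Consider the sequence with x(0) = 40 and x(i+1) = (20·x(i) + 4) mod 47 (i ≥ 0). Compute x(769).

31

x(0) = 40,  x(1) = 5,  x(2) = 10,  x(3) = 16,  x(4) = 42,  x(5) = 45,  x(6) = 11,  x(7) = 36,  x(8) = 19,  x(9) = 8,  x(10) = 23,  x(11) = 41,  x(12) = 25,  x(13) = 34,  x(14) = 26,  x(15) = 7,  x(16) = 3,  x(17) = 17,  x(18) = 15,  x(19) = 22,  x(20) = 21,  x(21) = 1,  x(22) = 24,  x(23) = 14,  x(24) = 2,  x(25) = 44,  x(26) = 38,  x(27) = 12,  x(28) = 9,  x(29) = 43,  x(30) = 18,  x(31) = 35,  x(32) = 46,  x(33) = 31,  x(34) = 13,  x(35) = 29,  x(36) = 20,  x(37) = 28,  x(38) = 0,  x(39) = 4,  x(40) = 37,  x(41) = 39,  x(42) = 32,  x(43) = 33,  x(44) = 6,  x(45) = 30,  x(46) = 40.
The sequence repeats with period 46.
So x(769) = x(0 + ((769-0) mod 46)) = x(33) = 31.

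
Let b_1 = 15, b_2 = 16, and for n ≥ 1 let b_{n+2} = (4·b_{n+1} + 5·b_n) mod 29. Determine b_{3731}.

3

Listing terms: b_1 = 15; b_2 = 16; b_3 = 23; b_4 = 27; b_5 = 20; b_6 = 12; b_7 = 3; b_8 = 14; b_9 = 13; b_{10} = 6; b_{11} = 2; b_{12} = 9; b_{13} = 17; b_{14} = 26; b_{15} = 15; b_{16} = 16.
The sequence repeats with period 14.
(3731 - 1) mod 14 = 6, so b_{3731} = b_7 = 3.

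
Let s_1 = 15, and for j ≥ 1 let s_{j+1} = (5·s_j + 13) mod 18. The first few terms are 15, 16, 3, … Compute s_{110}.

16

Computing terms: s_1 = 15,  s_2 = 16,  s_3 = 3,  s_4 = 10,  s_5 = 9,  s_6 = 4,  s_7 = 15.
Since s_7 = s_1 = 15, the sequence is periodic with period 6.
(110 - 1) mod 6 = 1, so s_{110} = s_2 = 16.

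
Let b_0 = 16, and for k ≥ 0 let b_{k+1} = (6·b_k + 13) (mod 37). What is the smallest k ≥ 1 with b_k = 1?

Computing terms: b_0 = 16, b_1 = 35, b_2 = 1, b_3 = 19, b_4 = 16.
Since b_4 = b_0 = 16, the sequence is periodic with period 4.
The value 1 first appears (with k ≥ 1) at b_2.

2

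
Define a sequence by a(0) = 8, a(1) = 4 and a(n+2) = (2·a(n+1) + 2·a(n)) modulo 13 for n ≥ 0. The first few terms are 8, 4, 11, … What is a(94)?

Listing terms: a(0) = 8,  a(1) = 4,  a(2) = 11,  a(3) = 4,  a(4) = 4,  a(5) = 3,  a(6) = 1,  a(7) = 8,  a(8) = 5,  a(9) = 0,  a(10) = 10,  a(11) = 7,  a(12) = 8,  a(13) = 4.
The sequence repeats with period 12.
(94 - 0) mod 12 = 10, so a(94) = a(10) = 10.

10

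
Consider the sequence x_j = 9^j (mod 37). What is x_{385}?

Computing terms: x_0 = 1, x_1 = 9, x_2 = 7, x_3 = 26, x_4 = 12, x_5 = 34, x_6 = 10, x_7 = 16, x_8 = 33, x_9 = 1.
Since x_9 = x_0 = 1, the sequence is periodic with period 9.
So x_{385} = x_{0 + ((385-0) mod 9)} = x_7 = 16.

16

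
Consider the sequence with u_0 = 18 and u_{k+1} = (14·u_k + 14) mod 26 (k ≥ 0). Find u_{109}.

We have u_0 = 18,  u_1 = 6,  u_2 = 20,  u_3 = 8,  u_4 = 22,  u_5 = 10,  u_6 = 24,  u_7 = 12,  u_8 = 0,  u_9 = 14,  u_{10} = 2,  u_{11} = 16,  u_{12} = 4,  u_{13} = 18.
Since u_{13} = u_0 = 18, the sequence is periodic with period 13.
(109 - 0) mod 13 = 5, so u_{109} = u_5 = 10.

10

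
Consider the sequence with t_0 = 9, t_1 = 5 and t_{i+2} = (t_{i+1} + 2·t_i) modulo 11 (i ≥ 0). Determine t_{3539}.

We have t_0 = 9,  t_1 = 5,  t_2 = 1,  t_3 = 0,  t_4 = 2,  t_5 = 2,  t_6 = 6,  t_7 = 10,  t_8 = 0,  t_9 = 9,  t_{10} = 9,  t_{11} = 5.
The sequence repeats with period 10.
So t_{3539} = t_{0 + ((3539-0) mod 10)} = t_9 = 9.

9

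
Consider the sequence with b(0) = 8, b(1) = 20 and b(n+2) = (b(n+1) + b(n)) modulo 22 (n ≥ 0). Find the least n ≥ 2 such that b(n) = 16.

Listing terms: b(0) = 8,  b(1) = 20,  b(2) = 6,  b(3) = 4,  b(4) = 10,  b(5) = 14,  b(6) = 2,  b(7) = 16,  b(8) = 18,  b(9) = 12,  b(10) = 8,  b(11) = 20.
Since (b(10), b(11)) = (b(0), b(1)) = (8, 20) (two consecutive terms determine the rest), the sequence is periodic with period 10.
The value 16 first appears (with n ≥ 2) at b(7).

7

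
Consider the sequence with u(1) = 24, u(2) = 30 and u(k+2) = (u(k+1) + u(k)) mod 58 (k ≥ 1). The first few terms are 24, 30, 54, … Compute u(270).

u(1) = 24, u(2) = 30, u(3) = 54, u(4) = 26, u(5) = 22, u(6) = 48, u(7) = 12, u(8) = 2, u(9) = 14, u(10) = 16, u(11) = 30, u(12) = 46, u(13) = 18, u(14) = 6, u(15) = 24, u(16) = 30.
Since (u(15), u(16)) = (u(1), u(2)) = (24, 30) (two consecutive terms determine the rest), the sequence is periodic with period 14.
(270 - 1) mod 14 = 3, so u(270) = u(4) = 26.

26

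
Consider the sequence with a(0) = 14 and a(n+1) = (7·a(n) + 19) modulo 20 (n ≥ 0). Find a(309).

17

Computing terms: a(0) = 14, a(1) = 17, a(2) = 18, a(3) = 5, a(4) = 14.
Since a(4) = a(0) = 14, the sequence is periodic with period 4.
So a(309) = a(0 + ((309-0) mod 4)) = a(1) = 17.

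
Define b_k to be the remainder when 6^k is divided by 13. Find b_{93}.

5

b_0 = 1, b_1 = 6, b_2 = 10, b_3 = 8, b_4 = 9, b_5 = 2, b_6 = 12, b_7 = 7, b_8 = 3, b_9 = 5, b_{10} = 4, b_{11} = 11, b_{12} = 1.
Since b_{12} = b_0 = 1, the sequence is periodic with period 12.
(93 - 0) mod 12 = 9, so b_{93} = b_9 = 5.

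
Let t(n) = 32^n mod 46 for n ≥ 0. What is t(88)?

Listing terms: t(0) = 1,  t(1) = 32,  t(2) = 12,  t(3) = 16,  t(4) = 6,  t(5) = 8,  t(6) = 26,  t(7) = 4,  t(8) = 36,  t(9) = 2,  t(10) = 18,  t(11) = 24,  t(12) = 32.
Since t(12) = t(1) = 32, the sequence is eventually periodic: after a pre-period of length 1 it cycles with period 11.
For n ≥ 1, t(n) depends only on (n - 1) mod 11. (88 - 1) mod 11 = 10, so t(88) = t(11) = 24.

24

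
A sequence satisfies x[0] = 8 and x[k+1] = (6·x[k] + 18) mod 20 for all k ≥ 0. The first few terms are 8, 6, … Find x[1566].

6

We have x[0] = 8, x[1] = 6, x[2] = 14, x[3] = 2, x[4] = 10, x[5] = 18, x[6] = 6.
Since x[6] = x[1] = 6, the sequence is eventually periodic: after a pre-period of length 1 it cycles with period 5.
For k ≥ 1, x[k] depends only on (k - 1) mod 5. (1566 - 1) mod 5 = 0, so x[1566] = x[1] = 6.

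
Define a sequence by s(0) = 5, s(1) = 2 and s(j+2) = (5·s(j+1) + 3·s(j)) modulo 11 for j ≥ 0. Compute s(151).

2

Computing terms: s(0) = 5,  s(1) = 2,  s(2) = 3,  s(3) = 10,  s(4) = 4,  s(5) = 6,  s(6) = 9,  s(7) = 8,  s(8) = 1,  s(9) = 7,  s(10) = 5,  s(11) = 2.
Since (s(10), s(11)) = (s(0), s(1)) = (5, 2) (two consecutive terms determine the rest), the sequence is periodic with period 10.
(151 - 0) mod 10 = 1, so s(151) = s(1) = 2.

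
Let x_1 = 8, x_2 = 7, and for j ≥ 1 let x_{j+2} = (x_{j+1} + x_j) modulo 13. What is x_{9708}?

6

x_1 = 8; x_2 = 7; x_3 = 2; x_4 = 9; x_5 = 11; x_6 = 7; x_7 = 5; x_8 = 12; x_9 = 4; x_{10} = 3; x_{11} = 7; x_{12} = 10; x_{13} = 4; x_{14} = 1; x_{15} = 5; x_{16} = 6; x_{17} = 11; x_{18} = 4; x_{19} = 2; x_{20} = 6; x_{21} = 8; x_{22} = 1; x_{23} = 9; x_{24} = 10; x_{25} = 6; x_{26} = 3; x_{27} = 9; x_{28} = 12; x_{29} = 8; x_{30} = 7.
The sequence repeats with period 28.
(9708 - 1) mod 28 = 19, so x_{9708} = x_{20} = 6.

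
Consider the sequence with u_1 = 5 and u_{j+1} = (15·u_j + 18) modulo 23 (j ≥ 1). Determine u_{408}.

22

Computing terms: u_1 = 5; u_2 = 1; u_3 = 10; u_4 = 7; u_5 = 8; u_6 = 0; u_7 = 18; u_8 = 12; u_9 = 14; u_{10} = 21; u_{11} = 11; u_{12} = 22; u_{13} = 3; u_{14} = 17; u_{15} = 20; u_{16} = 19; u_{17} = 4; u_{18} = 9; u_{19} = 15; u_{20} = 13; u_{21} = 6; u_{22} = 16; u_{23} = 5.
Since u_{23} = u_1 = 5, the sequence is periodic with period 22.
So u_{408} = u_{1 + ((408-1) mod 22)} = u_{12} = 22.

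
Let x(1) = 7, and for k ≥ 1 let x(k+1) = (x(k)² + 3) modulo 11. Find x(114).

Listing terms: x(1) = 7, x(2) = 8, x(3) = 1, x(4) = 4, x(5) = 8.
Since x(5) = x(2) = 8, the sequence is eventually periodic: after a pre-period of length 1 it cycles with period 3.
For k ≥ 2, x(k) depends only on (k - 2) mod 3. (114 - 2) mod 3 = 1, so x(114) = x(3) = 1.

1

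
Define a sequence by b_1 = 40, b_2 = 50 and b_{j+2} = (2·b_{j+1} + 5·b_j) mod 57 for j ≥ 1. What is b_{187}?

Listing terms: b_1 = 40,  b_2 = 50,  b_3 = 15,  b_4 = 52,  b_5 = 8,  b_6 = 48,  b_7 = 22,  b_8 = 56,  b_9 = 51,  b_{10} = 40,  b_{11} = 50.
The sequence repeats with period 9.
So b_{187} = b_{1 + ((187-1) mod 9)} = b_7 = 22.

22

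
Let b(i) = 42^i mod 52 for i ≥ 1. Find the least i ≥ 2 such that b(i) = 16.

4

Computing terms: b(1) = 42, b(2) = 48, b(3) = 40, b(4) = 16, b(5) = 48.
Since b(5) = b(2) = 48, the sequence is eventually periodic: after a pre-period of length 1 it cycles with period 3.
The value 16 first appears (with i ≥ 2) at b(4).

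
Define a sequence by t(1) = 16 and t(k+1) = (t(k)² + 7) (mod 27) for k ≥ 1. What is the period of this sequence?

t(1) = 16; t(2) = 20; t(3) = 2; t(4) = 11; t(5) = 20.
Since t(5) = t(2) = 20, the sequence is eventually periodic: after a pre-period of length 1 it cycles with period 3.

3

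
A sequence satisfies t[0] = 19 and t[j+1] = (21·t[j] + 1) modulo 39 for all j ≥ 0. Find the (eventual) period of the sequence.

t[0] = 19; t[1] = 10; t[2] = 16; t[3] = 25; t[4] = 19.
The sequence repeats with period 4.

4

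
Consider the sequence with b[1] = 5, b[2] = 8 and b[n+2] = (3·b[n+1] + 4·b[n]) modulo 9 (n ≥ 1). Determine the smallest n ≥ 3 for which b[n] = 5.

6

Listing terms: b[1] = 5; b[2] = 8; b[3] = 8; b[4] = 2; b[5] = 2; b[6] = 5; b[7] = 5; b[8] = 8.
The sequence repeats with period 6.
The value 5 first appears (with n ≥ 3) at b[6].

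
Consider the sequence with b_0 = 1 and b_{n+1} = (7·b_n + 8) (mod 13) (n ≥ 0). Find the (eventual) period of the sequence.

12

Listing terms: b_0 = 1,  b_1 = 2,  b_2 = 9,  b_3 = 6,  b_4 = 11,  b_5 = 7,  b_6 = 5,  b_7 = 4,  b_8 = 10,  b_9 = 0,  b_{10} = 8,  b_{11} = 12,  b_{12} = 1.
Since b_{12} = b_0 = 1, the sequence is periodic with period 12.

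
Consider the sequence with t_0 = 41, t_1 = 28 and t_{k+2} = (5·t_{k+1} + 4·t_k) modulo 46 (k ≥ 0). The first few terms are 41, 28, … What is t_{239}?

36

t_0 = 41; t_1 = 28; t_2 = 28; t_3 = 22; t_4 = 38; t_5 = 2; t_6 = 24; t_7 = 36; t_8 = 0; t_9 = 6; t_{10} = 30; t_{11} = 36; t_{12} = 24; t_{13} = 34; t_{14} = 36; t_{15} = 40; t_{16} = 22; t_{17} = 40; t_{18} = 12; t_{19} = 36; t_{20} = 44; t_{21} = 42; t_{22} = 18; t_{23} = 28; t_{24} = 28.
Since (t_{23}, t_{24}) = (t_1, t_2) = (28, 28) (two consecutive terms determine the rest), the sequence is eventually periodic: after a pre-period of length 1 it cycles with period 22.
For k ≥ 1, t_k depends only on (k - 1) mod 22. (239 - 1) mod 22 = 18, so t_{239} = t_{19} = 36.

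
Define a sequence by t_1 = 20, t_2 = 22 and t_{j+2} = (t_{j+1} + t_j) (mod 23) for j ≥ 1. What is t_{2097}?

Listing terms: t_1 = 20,  t_2 = 22,  t_3 = 19,  t_4 = 18,  t_5 = 14,  t_6 = 9,  t_7 = 0,  t_8 = 9,  t_9 = 9,  t_{10} = 18,  t_{11} = 4,  t_{12} = 22,  t_{13} = 3,  t_{14} = 2,  t_{15} = 5,  t_{16} = 7,  t_{17} = 12,  t_{18} = 19,  t_{19} = 8,  t_{20} = 4,  t_{21} = 12,  t_{22} = 16,  t_{23} = 5,  t_{24} = 21,  t_{25} = 3,  t_{26} = 1,  t_{27} = 4,  t_{28} = 5,  t_{29} = 9,  t_{30} = 14,  t_{31} = 0,  t_{32} = 14,  t_{33} = 14,  t_{34} = 5,  t_{35} = 19,  t_{36} = 1,  t_{37} = 20,  t_{38} = 21,  t_{39} = 18,  t_{40} = 16,  t_{41} = 11,  t_{42} = 4,  t_{43} = 15,  t_{44} = 19,  t_{45} = 11,  t_{46} = 7,  t_{47} = 18,  t_{48} = 2,  t_{49} = 20,  t_{50} = 22.
The sequence repeats with period 48.
(2097 - 1) mod 48 = 32, so t_{2097} = t_{33} = 14.

14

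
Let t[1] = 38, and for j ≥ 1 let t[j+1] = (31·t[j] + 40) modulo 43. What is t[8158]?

Computing terms: t[1] = 38; t[2] = 14; t[3] = 1; t[4] = 28; t[5] = 5; t[6] = 23; t[7] = 22; t[8] = 34; t[9] = 19; t[10] = 27; t[11] = 17; t[12] = 8; t[13] = 30; t[14] = 24; t[15] = 10; t[16] = 6; t[17] = 11; t[18] = 37; t[19] = 26; t[20] = 29; t[21] = 36; t[22] = 38.
The sequence repeats with period 21.
(8158 - 1) mod 21 = 9, so t[8158] = t[10] = 27.

27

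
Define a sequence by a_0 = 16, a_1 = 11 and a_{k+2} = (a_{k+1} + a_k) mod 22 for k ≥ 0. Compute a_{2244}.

10

Computing terms: a_0 = 16, a_1 = 11, a_2 = 5, a_3 = 16, a_4 = 21, a_5 = 15, a_6 = 14, a_7 = 7, a_8 = 21, a_9 = 6, a_{10} = 5, a_{11} = 11, a_{12} = 16, a_{13} = 5, a_{14} = 21, a_{15} = 4, a_{16} = 3, a_{17} = 7, a_{18} = 10, a_{19} = 17, a_{20} = 5, a_{21} = 0, a_{22} = 5, a_{23} = 5, a_{24} = 10, a_{25} = 15, a_{26} = 3, a_{27} = 18, a_{28} = 21, a_{29} = 17, a_{30} = 16, a_{31} = 11.
Since (a_{30}, a_{31}) = (a_0, a_1) = (16, 11) (two consecutive terms determine the rest), the sequence is periodic with period 30.
(2244 - 0) mod 30 = 24, so a_{2244} = a_{24} = 10.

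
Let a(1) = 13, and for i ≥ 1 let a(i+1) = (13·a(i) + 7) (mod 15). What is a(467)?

5

a(1) = 13, a(2) = 11, a(3) = 0, a(4) = 7, a(5) = 8, a(6) = 6, a(7) = 10, a(8) = 2, a(9) = 3, a(10) = 1, a(11) = 5, a(12) = 12, a(13) = 13.
The sequence repeats with period 12.
So a(467) = a(1 + ((467-1) mod 12)) = a(11) = 5.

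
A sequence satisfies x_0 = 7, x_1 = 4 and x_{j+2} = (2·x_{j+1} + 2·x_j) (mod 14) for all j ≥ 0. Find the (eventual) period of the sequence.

48

x_0 = 7; x_1 = 4; x_2 = 8; x_3 = 10; x_4 = 8; x_5 = 8; x_6 = 4; x_7 = 10; x_8 = 0; x_9 = 6; x_{10} = 12; x_{11} = 8; x_{12} = 12; x_{13} = 12; x_{14} = 6; x_{15} = 8; x_{16} = 0; x_{17} = 2; x_{18} = 4; x_{19} = 12; x_{20} = 4; x_{21} = 4; x_{22} = 2; x_{23} = 12; x_{24} = 0; x_{25} = 10; x_{26} = 6; x_{27} = 4; x_{28} = 6; x_{29} = 6; x_{30} = 10; x_{31} = 4; x_{32} = 0; x_{33} = 8; x_{34} = 2; x_{35} = 6; x_{36} = 2; x_{37} = 2; x_{38} = 8; x_{39} = 6; x_{40} = 0; x_{41} = 12; x_{42} = 10; x_{43} = 2; x_{44} = 10; x_{45} = 10; x_{46} = 12; x_{47} = 2; x_{48} = 0; x_{49} = 4; x_{50} = 8.
Since (x_{49}, x_{50}) = (x_1, x_2) = (4, 8) (two consecutive terms determine the rest), the sequence is eventually periodic: after a pre-period of length 1 it cycles with period 48.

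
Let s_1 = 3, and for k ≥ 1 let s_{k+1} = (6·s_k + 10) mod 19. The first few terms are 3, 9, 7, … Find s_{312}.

Computing terms: s_1 = 3; s_2 = 9; s_3 = 7; s_4 = 14; s_5 = 18; s_6 = 4; s_7 = 15; s_8 = 5; s_9 = 2; s_{10} = 3.
Since s_{10} = s_1 = 3, the sequence is periodic with period 9.
So s_{312} = s_{1 + ((312-1) mod 9)} = s_6 = 4.

4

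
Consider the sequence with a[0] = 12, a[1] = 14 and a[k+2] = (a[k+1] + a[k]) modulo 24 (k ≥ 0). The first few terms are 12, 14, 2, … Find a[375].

a[0] = 12,  a[1] = 14,  a[2] = 2,  a[3] = 16,  a[4] = 18,  a[5] = 10,  a[6] = 4,  a[7] = 14,  a[8] = 18,  a[9] = 8,  a[10] = 2,  a[11] = 10,  a[12] = 12,  a[13] = 22,  a[14] = 10,  a[15] = 8,  a[16] = 18,  a[17] = 2,  a[18] = 20,  a[19] = 22,  a[20] = 18,  a[21] = 16,  a[22] = 10,  a[23] = 2,  a[24] = 12,  a[25] = 14.
Since (a[24], a[25]) = (a[0], a[1]) = (12, 14) (two consecutive terms determine the rest), the sequence is periodic with period 24.
So a[375] = a[0 + ((375-0) mod 24)] = a[15] = 8.

8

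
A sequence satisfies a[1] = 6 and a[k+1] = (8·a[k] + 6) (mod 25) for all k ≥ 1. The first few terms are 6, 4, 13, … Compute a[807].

We have a[1] = 6,  a[2] = 4,  a[3] = 13,  a[4] = 10,  a[5] = 11,  a[6] = 19,  a[7] = 8,  a[8] = 20,  a[9] = 16,  a[10] = 9,  a[11] = 3,  a[12] = 5,  a[13] = 21,  a[14] = 24,  a[15] = 23,  a[16] = 15,  a[17] = 1,  a[18] = 14,  a[19] = 18,  a[20] = 0,  a[21] = 6.
Since a[21] = a[1] = 6, the sequence is periodic with period 20.
(807 - 1) mod 20 = 6, so a[807] = a[7] = 8.

8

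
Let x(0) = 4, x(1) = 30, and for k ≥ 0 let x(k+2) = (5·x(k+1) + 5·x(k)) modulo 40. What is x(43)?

Listing terms: x(0) = 4, x(1) = 30, x(2) = 10, x(3) = 0, x(4) = 10, x(5) = 10, x(6) = 20, x(7) = 30, x(8) = 10.
Since (x(7), x(8)) = (x(1), x(2)) = (30, 10) (two consecutive terms determine the rest), the sequence is eventually periodic: after a pre-period of length 1 it cycles with period 6.
For k ≥ 1, x(k) depends only on (k - 1) mod 6. (43 - 1) mod 6 = 0, so x(43) = x(1) = 30.

30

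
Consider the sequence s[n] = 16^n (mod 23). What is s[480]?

18

Listing terms: s[0] = 1, s[1] = 16, s[2] = 3, s[3] = 2, s[4] = 9, s[5] = 6, s[6] = 4, s[7] = 18, s[8] = 12, s[9] = 8, s[10] = 13, s[11] = 1.
Since s[11] = s[0] = 1, the sequence is periodic with period 11.
(480 - 0) mod 11 = 7, so s[480] = s[7] = 18.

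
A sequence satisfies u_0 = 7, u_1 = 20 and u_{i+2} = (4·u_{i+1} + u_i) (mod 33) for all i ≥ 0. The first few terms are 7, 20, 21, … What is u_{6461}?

Computing terms: u_0 = 7,  u_1 = 20,  u_2 = 21,  u_3 = 5,  u_4 = 8,  u_5 = 4,  u_6 = 24,  u_7 = 1,  u_8 = 28,  u_9 = 14,  u_{10} = 18,  u_{11} = 20,  u_{12} = 32,  u_{13} = 16,  u_{14} = 30,  u_{15} = 4,  u_{16} = 13,  u_{17} = 23,  u_{18} = 6,  u_{19} = 14,  u_{20} = 29,  u_{21} = 31,  u_{22} = 21,  u_{23} = 16,  u_{24} = 19,  u_{25} = 26,  u_{26} = 24,  u_{27} = 23,  u_{28} = 17,  u_{29} = 25,  u_{30} = 18,  u_{31} = 31,  u_{32} = 10,  u_{33} = 5,  u_{34} = 30,  u_{35} = 26,  u_{36} = 2,  u_{37} = 1,  u_{38} = 6,  u_{39} = 25,  u_{40} = 7,  u_{41} = 20.
Since (u_{40}, u_{41}) = (u_0, u_1) = (7, 20) (two consecutive terms determine the rest), the sequence is periodic with period 40.
So u_{6461} = u_{0 + ((6461-0) mod 40)} = u_{21} = 31.

31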